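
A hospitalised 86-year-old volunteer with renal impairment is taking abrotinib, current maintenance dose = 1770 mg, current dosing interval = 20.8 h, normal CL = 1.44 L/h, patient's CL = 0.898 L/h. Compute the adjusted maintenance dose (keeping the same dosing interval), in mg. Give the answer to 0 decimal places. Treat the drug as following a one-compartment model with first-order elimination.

1104 mg

To keep the same average steady-state level, dosing rate must scale with clearance.
CL ratio = 0.898 / 1.44 = 0.6236
New dose (same interval) = 1770 × 0.6236 = 1104 mg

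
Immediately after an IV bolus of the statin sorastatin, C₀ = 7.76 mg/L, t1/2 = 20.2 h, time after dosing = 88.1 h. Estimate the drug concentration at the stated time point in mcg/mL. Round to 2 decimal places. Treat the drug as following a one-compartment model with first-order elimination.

0.38 mcg/mL

k = ln2 / t½ = 0.693147 / 20.2 = 0.03431 h⁻¹
C = C₀ · e^(−k·t) = 7.760 × e^(−0.03431 × 88.1)
  = 7.760 × 0.04867 = 0.3777 mg/L
(0.3777 mg/L = 0.3777 mcg/mL)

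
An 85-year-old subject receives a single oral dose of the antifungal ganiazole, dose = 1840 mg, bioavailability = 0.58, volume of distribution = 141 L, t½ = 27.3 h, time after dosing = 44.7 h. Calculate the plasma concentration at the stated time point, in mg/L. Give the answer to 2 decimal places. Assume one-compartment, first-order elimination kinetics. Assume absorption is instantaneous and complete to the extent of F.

Amount reaching circulation = F × Dose = 0.58 × 1840 = 1067 mg
C₀ = F·Dose / Vd = 1067 / 141 = 7.567 mg/L
k = ln2 / t½ = 0.693147 / 27.3 = 0.02539 h⁻¹
C = C₀ · e^(−k·t) = 7.567 × e^(−0.02539 × 44.7)
  = 7.567 × 0.3214 = 2.432 mg/L

2.43 mg/L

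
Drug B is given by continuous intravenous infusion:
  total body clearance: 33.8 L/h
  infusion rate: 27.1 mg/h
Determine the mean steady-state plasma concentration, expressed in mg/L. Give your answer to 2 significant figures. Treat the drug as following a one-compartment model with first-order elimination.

At steady state Css = R₀ / CL = 27.1 / 33.80 = 0.8018 mg/L

0.80 mg/L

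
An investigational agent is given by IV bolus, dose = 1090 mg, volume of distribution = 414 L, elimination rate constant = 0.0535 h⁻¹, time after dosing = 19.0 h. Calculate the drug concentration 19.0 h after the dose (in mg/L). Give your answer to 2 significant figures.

C₀ = Dose / Vd = 1090 / 414 = 2.633 mg/L
C = C₀ · e^(−k·t) = 2.633 × e^(−0.05350 × 19.0)
  = 2.633 × 0.3619 = 0.9529 mg/L

0.95 mg/L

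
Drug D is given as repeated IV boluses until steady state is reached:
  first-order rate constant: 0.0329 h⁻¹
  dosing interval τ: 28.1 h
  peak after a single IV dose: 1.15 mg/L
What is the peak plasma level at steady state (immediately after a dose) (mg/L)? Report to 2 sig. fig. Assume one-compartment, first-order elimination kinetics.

e^(−kτ) = e^(−0.03290 × 28.1) = 0.3967
Accumulation ratio R = 1 / (1 − e^(−kτ)) = 1 / (1 − 0.3967) = 1.658
Steady-state peak = C₀ × R = 1.15 × 1.658 = 1.907 mg/L

1.9 mg/L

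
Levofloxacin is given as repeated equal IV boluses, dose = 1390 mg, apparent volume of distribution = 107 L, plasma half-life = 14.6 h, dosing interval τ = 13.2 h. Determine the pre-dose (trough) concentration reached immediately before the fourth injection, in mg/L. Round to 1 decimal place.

C₀ per dose = Dose / Vd = 1390 / 107 = 12.99 mg/L
k = ln2 / t½ = 0.693147 / 14.6 = 0.04748 h⁻¹
Fraction remaining after one interval: r = e^(−kτ) = e^(−0.04748 × 13.2) = 0.5343
Before dose 4, 3 doses have been given (aged 1τ, 2τ, 3τ).
C_trough = C₀ × (r + r² + … + r^3) = C₀ × r(1−r^3)/(1−r)
        = 12.99 × 0.5343 × (1 − 0.1525) / (1 − 0.5343) = 12.63 mg/L

12.6 mg/L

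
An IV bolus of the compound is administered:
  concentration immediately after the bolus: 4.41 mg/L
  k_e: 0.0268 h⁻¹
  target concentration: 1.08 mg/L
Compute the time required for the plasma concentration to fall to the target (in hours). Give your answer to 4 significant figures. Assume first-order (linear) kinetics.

t = ln(C₀ / C) / k = ln(4.410 / 1.08) / 0.02680
  = ln(4.083) / 0.02680 = 1.407 / 0.02680 = 52.50 h

52.50 h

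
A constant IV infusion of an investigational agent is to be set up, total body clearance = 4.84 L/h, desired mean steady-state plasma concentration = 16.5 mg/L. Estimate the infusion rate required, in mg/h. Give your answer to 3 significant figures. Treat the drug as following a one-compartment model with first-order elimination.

At steady state, infusion rate R₀ = Css × CL = 16.5 × 4.840 = 79.86 mg/h

79.9 mg/h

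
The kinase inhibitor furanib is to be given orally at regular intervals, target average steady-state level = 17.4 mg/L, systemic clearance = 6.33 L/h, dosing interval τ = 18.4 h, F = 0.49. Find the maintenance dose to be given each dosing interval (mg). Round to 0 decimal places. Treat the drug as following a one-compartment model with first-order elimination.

4136 mg

At steady state, F × (Dose/τ) = Css × CL.
Dose = Css × CL × τ / F = 17.4 × 6.330 × 18.4 / 0.49 = 4136 mg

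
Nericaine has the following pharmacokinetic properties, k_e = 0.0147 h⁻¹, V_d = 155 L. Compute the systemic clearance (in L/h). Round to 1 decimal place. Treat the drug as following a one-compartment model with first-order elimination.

2.3 L/h

CL = k × Vd = 0.0147 × 155 = 2.279 L/h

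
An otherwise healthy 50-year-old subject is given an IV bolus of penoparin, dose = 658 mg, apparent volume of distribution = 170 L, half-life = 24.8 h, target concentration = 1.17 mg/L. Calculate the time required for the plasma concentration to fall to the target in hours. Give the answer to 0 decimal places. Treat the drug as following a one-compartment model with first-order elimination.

43 h

C₀ = Dose / Vd = 658.0 / 170 = 3.871 mg/L
k = ln2 / t½ = 0.693147 / 24.8 = 0.02795 h⁻¹
t = ln(C₀ / C) / k = ln(3.871 / 1.17) / 0.02795
  = ln(3.309) / 0.02795 = 1.197 / 0.02795 = 42.83 h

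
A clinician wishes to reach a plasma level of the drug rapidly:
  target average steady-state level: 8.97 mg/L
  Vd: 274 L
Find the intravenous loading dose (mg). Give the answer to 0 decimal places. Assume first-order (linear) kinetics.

2458 mg

LD = Css × Vd = 8.97 × 274 = 2458 mg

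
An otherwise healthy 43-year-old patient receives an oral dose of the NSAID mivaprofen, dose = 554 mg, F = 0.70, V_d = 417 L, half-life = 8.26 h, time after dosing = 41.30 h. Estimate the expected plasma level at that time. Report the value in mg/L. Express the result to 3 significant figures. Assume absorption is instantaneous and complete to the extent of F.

Amount reaching circulation = F × Dose = 0.70 × 554.0 = 387.8 mg
C₀ = F·Dose / Vd = 387.8 / 417 = 0.9300 mg/L
k = ln2 / t½ = 0.693147 / 8.26 = 0.08392 h⁻¹
t / t½ = 41.30 / 8.26 = 5 half-lives
C = C₀ × (1/2)^5 = 0.9300 × 0.03125 = 0.02906 mg/L

0.0291 mg/L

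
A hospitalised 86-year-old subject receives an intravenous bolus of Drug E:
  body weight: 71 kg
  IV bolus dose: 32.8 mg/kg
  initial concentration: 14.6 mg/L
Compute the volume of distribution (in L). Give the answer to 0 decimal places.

160 L

Dose = 32.8 × 71 = 2329 mg
Vd = Dose / C₀ = 2329 / 14.6 = 159.5 L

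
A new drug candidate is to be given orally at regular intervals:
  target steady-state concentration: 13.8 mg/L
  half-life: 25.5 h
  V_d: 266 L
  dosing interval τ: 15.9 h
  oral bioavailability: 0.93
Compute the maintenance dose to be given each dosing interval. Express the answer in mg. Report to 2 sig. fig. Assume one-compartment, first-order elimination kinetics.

k = ln2 / t½ = 0.693147 / 25.5 = 0.02718 h⁻¹
CL = k × Vd = 0.02718 × 266 = 7.230 L/h
At steady state, F × (Dose/τ) = Css × CL.
Dose = Css × CL × τ / F = 13.8 × 7.230 × 15.9 / 0.93 = 1706 mg

1700 mg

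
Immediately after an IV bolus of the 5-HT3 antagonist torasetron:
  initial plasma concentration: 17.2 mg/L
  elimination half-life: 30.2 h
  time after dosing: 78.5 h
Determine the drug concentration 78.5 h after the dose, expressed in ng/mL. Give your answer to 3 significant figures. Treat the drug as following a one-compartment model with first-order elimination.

k = ln2 / t½ = 0.693147 / 30.2 = 0.02295 h⁻¹
C = C₀ · e^(−k·t) = 17.20 × e^(−0.02295 × 78.5)
  = 17.20 × 0.1650 = 2.838 mg/L
Convert: 2.838 mg/L × 1000 = 2838 ng/mL

2840 ng/mL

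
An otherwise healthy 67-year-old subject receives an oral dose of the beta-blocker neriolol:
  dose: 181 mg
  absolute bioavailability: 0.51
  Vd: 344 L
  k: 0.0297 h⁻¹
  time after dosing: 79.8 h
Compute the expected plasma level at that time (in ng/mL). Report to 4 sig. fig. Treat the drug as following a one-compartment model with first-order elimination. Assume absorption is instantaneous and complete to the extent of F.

Amount reaching circulation = F × Dose = 0.51 × 181.0 = 92.31 mg
C₀ = F·Dose / Vd = 92.31 / 344 = 0.2683 mg/L
C = C₀ · e^(−k·t) = 0.2683 × e^(−0.02970 × 79.8)
  = 0.2683 × 0.09348 = 0.02508 mg/L
Convert: 0.02508 mg/L × 1000 = 25.08 ng/mL

25.08 ng/mL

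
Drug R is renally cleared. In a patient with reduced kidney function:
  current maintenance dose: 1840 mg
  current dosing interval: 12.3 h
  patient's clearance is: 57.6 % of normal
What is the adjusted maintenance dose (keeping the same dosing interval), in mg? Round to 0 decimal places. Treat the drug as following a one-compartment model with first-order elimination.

1060 mg

To keep the same average steady-state level, dosing rate must scale with clearance.
CL ratio = 57.6 / 100 = 0.5760
New dose (same interval) = 1840 × 0.5760 = 1060 mg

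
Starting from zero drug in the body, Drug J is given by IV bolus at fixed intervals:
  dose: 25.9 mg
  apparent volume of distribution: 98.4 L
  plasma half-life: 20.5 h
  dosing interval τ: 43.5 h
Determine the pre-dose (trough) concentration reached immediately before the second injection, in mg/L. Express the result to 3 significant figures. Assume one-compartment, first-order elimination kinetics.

0.0605 mg/L

C₀ per dose = Dose / Vd = 25.9 / 98.4 = 0.2632 mg/L
k = ln2 / t½ = 0.693147 / 20.5 = 0.03381 h⁻¹
Fraction remaining after one interval: r = e^(−kτ) = e^(−0.03381 × 43.5) = 0.2298
Before dose 2, 1 dose has been given (aged 1τ).
C_trough = C₀ × r = 0.2632 × 0.2298 = 0.06048 mg/L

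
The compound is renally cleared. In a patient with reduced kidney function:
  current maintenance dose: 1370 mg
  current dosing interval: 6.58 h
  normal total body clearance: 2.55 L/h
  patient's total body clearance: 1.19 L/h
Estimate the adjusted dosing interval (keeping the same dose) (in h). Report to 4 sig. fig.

14.10 h

To keep the same average steady-state level, dosing rate must scale with clearance.
CL ratio = 1.19 / 2.55 = 0.4667
New interval (same dose) = 6.58 / 0.4667 = 14.10 h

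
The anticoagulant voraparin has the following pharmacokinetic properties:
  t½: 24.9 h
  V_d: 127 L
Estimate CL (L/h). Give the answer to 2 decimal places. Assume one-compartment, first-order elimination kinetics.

3.54 L/h

k = ln2 / t½ = 0.693147 / 24.9 = 0.02784 h⁻¹
CL = k × Vd = 0.02784 × 127 = 3.536 L/h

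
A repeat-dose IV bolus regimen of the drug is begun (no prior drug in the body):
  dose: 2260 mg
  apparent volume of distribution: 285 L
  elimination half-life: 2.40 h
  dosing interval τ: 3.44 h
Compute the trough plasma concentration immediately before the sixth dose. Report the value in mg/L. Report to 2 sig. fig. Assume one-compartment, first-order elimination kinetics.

C₀ per dose = Dose / Vd = 2260 / 285 = 7.930 mg/L
k = ln2 / t½ = 0.693147 / 2.40 = 0.2888 h⁻¹
Fraction remaining after one interval: r = e^(−kτ) = e^(−0.2888 × 3.44) = 0.3703
Before dose 6, 5 doses have been given (aged 1τ, 2τ, 3τ, 4τ, 5τ).
C_trough = C₀ × (r + r² + … + r^5) = C₀ × r(1−r^5)/(1−r)
        = 7.930 × 0.3703 × (1 − 0.006963) / (1 − 0.3703) = 4.631 mg/L

4.6 mg/L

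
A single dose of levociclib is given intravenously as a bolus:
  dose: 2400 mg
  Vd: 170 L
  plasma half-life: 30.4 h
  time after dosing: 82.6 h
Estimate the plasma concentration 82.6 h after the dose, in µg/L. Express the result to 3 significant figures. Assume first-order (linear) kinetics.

C₀ = Dose / Vd = 2400 / 170 = 14.12 mg/L
k = ln2 / t½ = 0.693147 / 30.4 = 0.02280 h⁻¹
C = C₀ · e^(−k·t) = 14.12 × e^(−0.02280 × 82.6)
  = 14.12 × 0.1521 = 2.148 mg/L
Convert: 2.148 mg/L × 1000 = 2148 µg/L

2150 µg/L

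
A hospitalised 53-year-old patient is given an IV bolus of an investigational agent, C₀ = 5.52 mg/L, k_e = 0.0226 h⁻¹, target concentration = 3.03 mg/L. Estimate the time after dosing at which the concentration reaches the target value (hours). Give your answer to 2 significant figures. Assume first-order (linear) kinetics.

27 h

t = ln(C₀ / C) / k = ln(5.520 / 3.03) / 0.02260
  = ln(1.822) / 0.02260 = 0.5999 / 0.02260 = 26.54 h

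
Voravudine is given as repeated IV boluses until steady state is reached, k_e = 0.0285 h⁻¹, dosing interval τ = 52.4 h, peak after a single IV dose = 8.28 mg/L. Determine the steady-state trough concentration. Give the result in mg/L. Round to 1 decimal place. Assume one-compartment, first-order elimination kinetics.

2.4 mg/L

e^(−kτ) = e^(−0.02850 × 52.4) = 0.2246
Accumulation ratio R = 1 / (1 − e^(−kτ)) = 1 / (1 − 0.2246) = 1.290
Steady-state trough = C₀ × R × e^(−kτ) = 8.28 × 1.290 × 0.2246 = 2.399 mg/L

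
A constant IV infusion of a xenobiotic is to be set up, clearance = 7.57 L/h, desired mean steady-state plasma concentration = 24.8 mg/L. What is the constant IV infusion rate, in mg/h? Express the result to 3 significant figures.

At steady state, infusion rate R₀ = Css × CL = 24.8 × 7.570 = 187.7 mg/h

188 mg/h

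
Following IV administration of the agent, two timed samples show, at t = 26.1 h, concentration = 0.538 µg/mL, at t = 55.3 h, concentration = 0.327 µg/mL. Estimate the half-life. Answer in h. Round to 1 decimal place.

k = ln(C₁/C₂) / (t₂ − t₁) = ln(0.538/0.327) / (55.3 − 26.1)
  = 0.4979 / 29.20 = 0.01705 h⁻¹
t½ = ln2 / k = 0.693147 / 0.01705 = 40.65 h

40.7 h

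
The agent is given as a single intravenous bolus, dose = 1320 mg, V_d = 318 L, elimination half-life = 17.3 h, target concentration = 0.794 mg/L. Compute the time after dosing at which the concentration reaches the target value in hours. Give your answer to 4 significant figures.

C₀ = Dose / Vd = 1320 / 318 = 4.151 mg/L
k = ln2 / t½ = 0.693147 / 17.3 = 0.04007 h⁻¹
t = ln(C₀ / C) / k = ln(4.151 / 0.794) / 0.04007
  = ln(5.228) / 0.04007 = 1.654 / 0.04007 = 41.28 h

41.28 h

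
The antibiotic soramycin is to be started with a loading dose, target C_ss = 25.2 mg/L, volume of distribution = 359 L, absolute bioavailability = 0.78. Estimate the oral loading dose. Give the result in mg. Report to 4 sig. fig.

LD = Css × Vd / F = 25.2 × 359 / 0.78 = 11600 mg

11600 mg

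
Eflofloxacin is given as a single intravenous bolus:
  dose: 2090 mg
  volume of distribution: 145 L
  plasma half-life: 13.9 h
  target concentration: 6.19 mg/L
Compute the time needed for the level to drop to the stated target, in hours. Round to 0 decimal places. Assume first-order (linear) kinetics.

17 h

C₀ = Dose / Vd = 2090 / 145 = 14.41 mg/L
k = ln2 / t½ = 0.693147 / 13.9 = 0.04987 h⁻¹
t = ln(C₀ / C) / k = ln(14.41 / 6.19) / 0.04987
  = ln(2.328) / 0.04987 = 0.8450 / 0.04987 = 16.94 h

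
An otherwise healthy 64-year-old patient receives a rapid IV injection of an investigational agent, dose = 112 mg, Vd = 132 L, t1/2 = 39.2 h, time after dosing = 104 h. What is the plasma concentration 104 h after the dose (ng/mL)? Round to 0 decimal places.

135 ng/mL

C₀ = Dose / Vd = 112.0 / 132 = 0.8485 mg/L
k = ln2 / t½ = 0.693147 / 39.2 = 0.01768 h⁻¹
C = C₀ · e^(−k·t) = 0.8485 × e^(−0.01768 × 104)
  = 0.8485 × 0.1590 = 0.1349 mg/L
Convert: 0.1349 mg/L × 1000 = 134.9 ng/mL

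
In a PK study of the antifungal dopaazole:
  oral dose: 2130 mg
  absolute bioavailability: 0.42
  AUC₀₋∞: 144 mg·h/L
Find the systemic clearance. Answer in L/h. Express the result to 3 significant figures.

CL = F·Dose / AUC = 0.42 × 2130 / 144 = 6.213 L/h

6.21 L/h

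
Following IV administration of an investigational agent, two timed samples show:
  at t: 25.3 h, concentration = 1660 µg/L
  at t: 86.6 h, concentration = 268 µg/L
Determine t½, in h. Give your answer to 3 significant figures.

k = ln(C₁/C₂) / (t₂ − t₁) = ln(1660/268) / (86.6 − 25.3)
  = 1.824 / 61.30 = 0.02976 h⁻¹
t½ = ln2 / k = 0.693147 / 0.02976 = 23.29 h

23.3 h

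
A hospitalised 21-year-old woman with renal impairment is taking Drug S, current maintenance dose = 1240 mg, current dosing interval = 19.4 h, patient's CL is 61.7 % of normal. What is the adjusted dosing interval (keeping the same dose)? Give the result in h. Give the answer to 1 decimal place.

31.4 h

To keep the same average steady-state level, dosing rate must scale with clearance.
CL ratio = 61.7 / 100 = 0.6170
New interval (same dose) = 19.4 / 0.6170 = 31.44 h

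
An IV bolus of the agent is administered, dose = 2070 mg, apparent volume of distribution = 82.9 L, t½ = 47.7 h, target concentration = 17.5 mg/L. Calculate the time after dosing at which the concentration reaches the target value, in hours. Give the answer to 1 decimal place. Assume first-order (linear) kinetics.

C₀ = Dose / Vd = 2070 / 82.9 = 24.97 mg/L
k = ln2 / t½ = 0.693147 / 47.7 = 0.01453 h⁻¹
t = ln(C₀ / C) / k = ln(24.97 / 17.5) / 0.01453
  = ln(1.427) / 0.01453 = 0.3556 / 0.01453 = 24.47 h

24.5 h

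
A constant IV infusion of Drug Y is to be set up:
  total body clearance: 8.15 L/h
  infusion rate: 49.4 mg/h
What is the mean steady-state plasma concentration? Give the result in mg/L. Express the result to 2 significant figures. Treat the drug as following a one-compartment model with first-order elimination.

6.1 mg/L

At steady state Css = R₀ / CL = 49.4 / 8.150 = 6.061 mg/L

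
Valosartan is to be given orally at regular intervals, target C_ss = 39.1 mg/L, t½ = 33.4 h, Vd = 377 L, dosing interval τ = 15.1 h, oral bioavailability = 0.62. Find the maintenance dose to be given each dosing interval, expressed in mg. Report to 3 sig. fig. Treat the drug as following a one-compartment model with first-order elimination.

7450 mg

k = ln2 / t½ = 0.693147 / 33.4 = 0.02075 h⁻¹
CL = k × Vd = 0.02075 × 377 = 7.823 L/h
At steady state, F × (Dose/τ) = Css × CL.
Dose = Css × CL × τ / F = 39.1 × 7.823 × 15.1 / 0.62 = 7450 mg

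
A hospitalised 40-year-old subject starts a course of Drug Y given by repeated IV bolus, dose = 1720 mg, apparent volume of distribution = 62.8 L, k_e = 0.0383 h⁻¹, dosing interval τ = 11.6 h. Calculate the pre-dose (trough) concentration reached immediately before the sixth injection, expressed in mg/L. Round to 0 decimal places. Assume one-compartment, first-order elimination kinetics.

C₀ per dose = Dose / Vd = 1720 / 62.8 = 27.39 mg/L
Fraction remaining after one interval: r = e^(−kτ) = e^(−0.03830 × 11.6) = 0.6413
Before dose 6, 5 doses have been given (aged 1τ, 2τ, 3τ, 4τ, 5τ).
C_trough = C₀ × (r + r² + … + r^5) = C₀ × r(1−r^5)/(1−r)
        = 27.39 × 0.6413 × (1 − 0.1085) / (1 − 0.6413) = 43.66 mg/L

44 mg/L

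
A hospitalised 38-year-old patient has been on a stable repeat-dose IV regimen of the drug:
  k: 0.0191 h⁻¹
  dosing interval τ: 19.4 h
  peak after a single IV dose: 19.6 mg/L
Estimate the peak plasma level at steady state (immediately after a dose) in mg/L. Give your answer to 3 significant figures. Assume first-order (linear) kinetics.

63.3 mg/L

e^(−kτ) = e^(−0.01910 × 19.4) = 0.6904
Accumulation ratio R = 1 / (1 − e^(−kτ)) = 1 / (1 − 0.6904) = 3.230
Steady-state peak = C₀ × R = 19.6 × 3.230 = 63.31 mg/L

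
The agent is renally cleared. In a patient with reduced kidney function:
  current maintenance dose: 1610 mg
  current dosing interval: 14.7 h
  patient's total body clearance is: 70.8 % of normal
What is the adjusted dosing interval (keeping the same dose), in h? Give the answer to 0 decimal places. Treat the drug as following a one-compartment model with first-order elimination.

To keep the same average steady-state level, dosing rate must scale with clearance.
CL ratio = 70.8 / 100 = 0.7080
New interval (same dose) = 14.7 / 0.7080 = 20.76 h

21 h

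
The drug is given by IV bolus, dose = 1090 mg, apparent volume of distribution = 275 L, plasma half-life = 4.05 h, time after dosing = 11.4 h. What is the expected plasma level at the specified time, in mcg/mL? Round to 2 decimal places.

C₀ = Dose / Vd = 1090 / 275 = 3.964 mg/L
k = ln2 / t½ = 0.693147 / 4.05 = 0.1711 h⁻¹
C = C₀ · e^(−k·t) = 3.964 × e^(−0.1711 × 11.4)
  = 3.964 × 0.1422 = 0.5637 mg/L
(0.5637 mg/L = 0.5637 mcg/mL)

0.56 mcg/mL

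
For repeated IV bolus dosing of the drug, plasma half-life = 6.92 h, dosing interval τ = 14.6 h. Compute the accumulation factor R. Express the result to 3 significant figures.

k = ln2 / t½ = 0.693147 / 6.92 = 0.1002 h⁻¹
e^(−kτ) = e^(−0.1002 × 14.6) = 0.2316
Accumulation ratio R = 1 / (1 − e^(−kτ)) = 1 / (1 − 0.2316) = 1.301

1.30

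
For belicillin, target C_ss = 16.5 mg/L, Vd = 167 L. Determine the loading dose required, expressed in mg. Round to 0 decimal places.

LD = Css × Vd = 16.5 × 167 = 2756 mg

2756 mg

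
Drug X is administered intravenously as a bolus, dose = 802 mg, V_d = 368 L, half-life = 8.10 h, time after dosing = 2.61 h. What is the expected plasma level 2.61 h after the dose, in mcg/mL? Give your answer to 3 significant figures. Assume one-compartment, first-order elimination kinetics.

C₀ = Dose / Vd = 802.0 / 368 = 2.179 mg/L
k = ln2 / t½ = 0.693147 / 8.10 = 0.08557 h⁻¹
C = C₀ · e^(−k·t) = 2.179 × e^(−0.08557 × 2.61)
  = 2.179 × 0.7998 = 1.743 mg/L
(1.743 mg/L = 1.743 mcg/mL)

1.74 mcg/mL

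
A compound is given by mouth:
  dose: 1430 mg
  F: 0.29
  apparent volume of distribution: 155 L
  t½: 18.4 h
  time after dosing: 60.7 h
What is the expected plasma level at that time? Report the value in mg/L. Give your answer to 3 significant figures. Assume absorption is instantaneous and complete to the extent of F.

0.272 mg/L

Amount reaching circulation = F × Dose = 0.29 × 1430 = 414.7 mg
C₀ = F·Dose / Vd = 414.7 / 155 = 2.675 mg/L
k = ln2 / t½ = 0.693147 / 18.4 = 0.03767 h⁻¹
C = C₀ · e^(−k·t) = 2.675 × e^(−0.03767 × 60.7)
  = 2.675 × 0.1016 = 0.2718 mg/L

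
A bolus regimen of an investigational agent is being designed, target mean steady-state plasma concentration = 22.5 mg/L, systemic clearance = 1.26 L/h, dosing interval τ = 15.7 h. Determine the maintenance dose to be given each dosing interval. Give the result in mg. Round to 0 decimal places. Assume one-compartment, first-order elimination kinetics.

445 mg

At steady state, Dose/τ = Css × CL.
Dose = Css × CL × τ = 22.5 × 1.260 × 15.7 = 445.1 mg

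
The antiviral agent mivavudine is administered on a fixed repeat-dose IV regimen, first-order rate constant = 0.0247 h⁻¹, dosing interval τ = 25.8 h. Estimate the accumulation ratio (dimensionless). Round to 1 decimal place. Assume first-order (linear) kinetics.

2.1

e^(−kτ) = e^(−0.02470 × 25.8) = 0.5287
Accumulation ratio R = 1 / (1 − e^(−kτ)) = 1 / (1 − 0.5287) = 2.122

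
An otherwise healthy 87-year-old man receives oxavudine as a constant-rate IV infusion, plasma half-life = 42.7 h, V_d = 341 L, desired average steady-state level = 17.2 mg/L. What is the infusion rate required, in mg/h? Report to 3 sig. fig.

95.2 mg/h

k = ln2 / t½ = 0.693147 / 42.7 = 0.01623 h⁻¹
CL = k × Vd = 0.01623 × 341 = 5.534 L/h
At steady state, infusion rate R₀ = Css × CL = 17.2 × 5.534 = 95.18 mg/h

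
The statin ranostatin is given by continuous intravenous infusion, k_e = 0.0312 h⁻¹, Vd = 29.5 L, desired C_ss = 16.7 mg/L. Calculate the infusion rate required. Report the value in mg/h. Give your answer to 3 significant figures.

CL = k × Vd = 0.03120 × 29.5 = 0.9204 L/h
At steady state, infusion rate R₀ = Css × CL = 16.7 × 0.9204 = 15.37 mg/h

15.4 mg/h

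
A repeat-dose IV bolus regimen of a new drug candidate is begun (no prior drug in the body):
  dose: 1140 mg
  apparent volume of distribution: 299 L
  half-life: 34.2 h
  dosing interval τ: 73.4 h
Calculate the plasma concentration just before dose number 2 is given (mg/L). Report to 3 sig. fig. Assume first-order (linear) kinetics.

0.861 mg/L

C₀ per dose = Dose / Vd = 1140 / 299 = 3.813 mg/L
k = ln2 / t½ = 0.693147 / 34.2 = 0.02027 h⁻¹
Fraction remaining after one interval: r = e^(−kτ) = e^(−0.02027 × 73.4) = 0.2259
Before dose 2, 1 dose has been given (aged 1τ).
C_trough = C₀ × r = 3.813 × 0.2259 = 0.8614 mg/L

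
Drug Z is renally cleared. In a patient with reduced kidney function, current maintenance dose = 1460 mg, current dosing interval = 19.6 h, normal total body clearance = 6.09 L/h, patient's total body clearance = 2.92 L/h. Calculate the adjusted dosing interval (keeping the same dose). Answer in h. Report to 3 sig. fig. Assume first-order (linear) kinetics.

To keep the same average steady-state level, dosing rate must scale with clearance.
CL ratio = 2.92 / 6.09 = 0.4795
New interval (same dose) = 19.6 / 0.4795 = 40.88 h

40.9 h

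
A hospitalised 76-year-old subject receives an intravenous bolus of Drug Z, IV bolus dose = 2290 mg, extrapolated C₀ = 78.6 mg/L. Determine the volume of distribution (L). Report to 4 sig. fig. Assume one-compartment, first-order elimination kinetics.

29.13 L

Vd = Dose / C₀ = 2290 / 78.6 = 29.13 L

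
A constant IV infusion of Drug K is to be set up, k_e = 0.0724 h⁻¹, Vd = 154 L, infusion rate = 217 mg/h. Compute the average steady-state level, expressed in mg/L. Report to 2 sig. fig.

19 mg/L

CL = k × Vd = 0.07240 × 154 = 11.15 L/h
At steady state Css = R₀ / CL = 217 / 11.15 = 19.46 mg/L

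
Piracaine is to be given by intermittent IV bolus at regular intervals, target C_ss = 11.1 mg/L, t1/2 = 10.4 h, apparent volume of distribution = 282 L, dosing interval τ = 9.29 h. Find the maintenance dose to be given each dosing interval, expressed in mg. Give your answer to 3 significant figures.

1940 mg

k = ln2 / t½ = 0.693147 / 10.4 = 0.06665 h⁻¹
CL = k × Vd = 0.06665 × 282 = 18.80 L/h
At steady state, Dose/τ = Css × CL.
Dose = Css × CL × τ = 11.1 × 18.80 × 9.29 = 1939 mg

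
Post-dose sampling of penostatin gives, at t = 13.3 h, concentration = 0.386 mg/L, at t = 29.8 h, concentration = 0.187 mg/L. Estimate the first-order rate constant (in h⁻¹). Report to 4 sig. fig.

k = ln(C₁/C₂) / (t₂ − t₁) = ln(0.386/0.187) / (29.8 − 13.3)
  = 0.7247 / 16.50 = 0.04392 h⁻¹

0.04392 h⁻¹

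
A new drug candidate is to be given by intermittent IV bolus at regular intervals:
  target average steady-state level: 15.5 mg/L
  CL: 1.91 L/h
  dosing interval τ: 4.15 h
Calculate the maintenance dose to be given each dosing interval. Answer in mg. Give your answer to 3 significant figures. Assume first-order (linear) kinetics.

123 mg

At steady state, Dose/τ = Css × CL.
Dose = Css × CL × τ = 15.5 × 1.910 × 4.15 = 122.9 mg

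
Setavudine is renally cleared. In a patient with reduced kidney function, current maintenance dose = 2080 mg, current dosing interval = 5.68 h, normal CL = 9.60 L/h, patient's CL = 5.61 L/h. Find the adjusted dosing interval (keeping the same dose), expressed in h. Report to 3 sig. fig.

To keep the same average steady-state level, dosing rate must scale with clearance.
CL ratio = 5.61 / 9.60 = 0.5844
New interval (same dose) = 5.68 / 0.5844 = 9.719 h

9.72 h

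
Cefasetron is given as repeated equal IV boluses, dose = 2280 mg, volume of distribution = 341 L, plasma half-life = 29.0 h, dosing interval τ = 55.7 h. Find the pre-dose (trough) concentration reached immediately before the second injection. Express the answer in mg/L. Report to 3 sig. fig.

1.77 mg/L

C₀ per dose = Dose / Vd = 2280 / 341 = 6.686 mg/L
k = ln2 / t½ = 0.693147 / 29.0 = 0.02390 h⁻¹
Fraction remaining after one interval: r = e^(−kτ) = e^(−0.02390 × 55.7) = 0.2642
Before dose 2, 1 dose has been given (aged 1τ).
C_trough = C₀ × r = 6.686 × 0.2642 = 1.766 mg/L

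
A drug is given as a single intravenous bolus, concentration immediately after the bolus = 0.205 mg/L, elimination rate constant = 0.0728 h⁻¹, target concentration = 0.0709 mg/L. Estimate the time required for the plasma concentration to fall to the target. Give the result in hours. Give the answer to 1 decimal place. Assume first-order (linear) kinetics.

t = ln(C₀ / C) / k = ln(0.2050 / 0.0709) / 0.07280
  = ln(2.891) / 0.07280 = 1.062 / 0.07280 = 14.59 h

14.6 h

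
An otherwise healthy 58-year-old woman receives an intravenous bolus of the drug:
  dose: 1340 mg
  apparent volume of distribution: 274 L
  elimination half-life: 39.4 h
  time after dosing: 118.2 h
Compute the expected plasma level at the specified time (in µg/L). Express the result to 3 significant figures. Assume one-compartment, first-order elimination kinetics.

C₀ = Dose / Vd = 1340 / 274 = 4.891 mg/L
k = ln2 / t½ = 0.693147 / 39.4 = 0.01759 h⁻¹
t / t½ = 118.2 / 39.4 = 3 half-lives
C = C₀ × (1/2)^3 = 4.891 × 0.1250 = 0.6114 mg/L
Convert: 0.6114 mg/L × 1000 = 611.4 µg/L

611 µg/L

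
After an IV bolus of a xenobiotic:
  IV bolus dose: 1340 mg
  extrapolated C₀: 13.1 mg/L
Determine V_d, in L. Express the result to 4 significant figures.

Vd = Dose / C₀ = 1340 / 13.1 = 102.3 L

102.3 L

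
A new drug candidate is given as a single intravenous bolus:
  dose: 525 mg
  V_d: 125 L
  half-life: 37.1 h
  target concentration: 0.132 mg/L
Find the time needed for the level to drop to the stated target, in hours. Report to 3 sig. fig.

185 h

C₀ = Dose / Vd = 525.0 / 125 = 4.200 mg/L
k = ln2 / t½ = 0.693147 / 37.1 = 0.01868 h⁻¹
t = ln(C₀ / C) / k = ln(4.200 / 0.132) / 0.01868
  = ln(31.82) / 0.01868 = 3.460 / 0.01868 = 185.2 h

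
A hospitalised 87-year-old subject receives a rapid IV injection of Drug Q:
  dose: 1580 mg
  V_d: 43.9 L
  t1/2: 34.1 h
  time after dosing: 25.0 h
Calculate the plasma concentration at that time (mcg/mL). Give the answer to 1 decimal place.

21.7 mcg/mL

C₀ = Dose / Vd = 1580 / 43.9 = 35.99 mg/L
k = ln2 / t½ = 0.693147 / 34.1 = 0.02033 h⁻¹
C = C₀ · e^(−k·t) = 35.99 × e^(−0.02033 × 25.0)
  = 35.99 × 0.6015 = 21.65 mg/L
(21.65 mg/L = 21.65 mcg/mL)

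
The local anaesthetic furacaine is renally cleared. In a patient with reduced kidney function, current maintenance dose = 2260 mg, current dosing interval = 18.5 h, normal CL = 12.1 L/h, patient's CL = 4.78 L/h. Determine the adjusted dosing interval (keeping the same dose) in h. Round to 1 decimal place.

46.8 h

To keep the same average steady-state level, dosing rate must scale with clearance.
CL ratio = 4.78 / 12.1 = 0.3950
New interval (same dose) = 18.5 / 0.3950 = 46.84 h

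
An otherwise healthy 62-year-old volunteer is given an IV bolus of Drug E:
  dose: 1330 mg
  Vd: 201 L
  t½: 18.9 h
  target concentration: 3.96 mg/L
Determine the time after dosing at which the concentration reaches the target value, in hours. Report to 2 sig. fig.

C₀ = Dose / Vd = 1330 / 201 = 6.617 mg/L
k = ln2 / t½ = 0.693147 / 18.9 = 0.03667 h⁻¹
t = ln(C₀ / C) / k = ln(6.617 / 3.96) / 0.03667
  = ln(1.671) / 0.03667 = 0.5134 / 0.03667 = 14.00 h

14 h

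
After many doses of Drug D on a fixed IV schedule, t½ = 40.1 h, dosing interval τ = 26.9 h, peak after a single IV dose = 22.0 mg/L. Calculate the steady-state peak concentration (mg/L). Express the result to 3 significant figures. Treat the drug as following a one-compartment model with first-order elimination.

59.2 mg/L

k = ln2 / t½ = 0.693147 / 40.1 = 0.01729 h⁻¹
e^(−kτ) = e^(−0.01729 × 26.9) = 0.6281
Accumulation ratio R = 1 / (1 − e^(−kτ)) = 1 / (1 − 0.6281) = 2.689
Steady-state peak = C₀ × R = 22.0 × 2.689 = 59.16 mg/L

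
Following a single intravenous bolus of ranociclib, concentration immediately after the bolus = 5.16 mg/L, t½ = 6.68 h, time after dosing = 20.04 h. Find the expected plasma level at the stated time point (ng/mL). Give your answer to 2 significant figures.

k = ln2 / t½ = 0.693147 / 6.68 = 0.1038 h⁻¹
t / t½ = 20.04 / 6.68 = 3 half-lives
C = C₀ × (1/2)^3 = 5.160 × 0.1250 = 0.6450 mg/L
Convert: 0.6450 mg/L × 1000 = 645.0 ng/mL

650 ng/mL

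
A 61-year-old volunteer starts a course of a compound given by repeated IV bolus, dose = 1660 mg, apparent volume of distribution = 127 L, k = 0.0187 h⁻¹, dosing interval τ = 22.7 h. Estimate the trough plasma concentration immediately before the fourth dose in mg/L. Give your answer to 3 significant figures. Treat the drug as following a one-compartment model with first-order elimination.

17.8 mg/L

C₀ per dose = Dose / Vd = 1660 / 127 = 13.07 mg/L
Fraction remaining after one interval: r = e^(−kτ) = e^(−0.01870 × 22.7) = 0.6541
Before dose 4, 3 doses have been given (aged 1τ, 2τ, 3τ).
C_trough = C₀ × (r + r² + … + r^3) = C₀ × r(1−r^3)/(1−r)
        = 13.07 × 0.6541 × (1 − 0.2799) / (1 − 0.6541) = 17.80 mg/L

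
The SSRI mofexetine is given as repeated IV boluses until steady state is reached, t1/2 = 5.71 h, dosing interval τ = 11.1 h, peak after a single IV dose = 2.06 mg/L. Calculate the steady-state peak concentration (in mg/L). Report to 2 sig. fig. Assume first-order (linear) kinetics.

k = ln2 / t½ = 0.693147 / 5.71 = 0.1214 h⁻¹
e^(−kτ) = e^(−0.1214 × 11.1) = 0.2599
Accumulation ratio R = 1 / (1 − e^(−kτ)) = 1 / (1 − 0.2599) = 1.351
Steady-state peak = C₀ × R = 2.06 × 1.351 = 2.783 mg/L

2.8 mg/L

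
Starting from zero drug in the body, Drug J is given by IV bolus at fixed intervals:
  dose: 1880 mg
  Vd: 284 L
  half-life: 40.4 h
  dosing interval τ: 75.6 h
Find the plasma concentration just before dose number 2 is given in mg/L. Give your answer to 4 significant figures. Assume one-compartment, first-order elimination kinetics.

1.809 mg/L

C₀ per dose = Dose / Vd = 1880 / 284 = 6.620 mg/L
k = ln2 / t½ = 0.693147 / 40.4 = 0.01716 h⁻¹
Fraction remaining after one interval: r = e^(−kτ) = e^(−0.01716 × 75.6) = 0.2733
Before dose 2, 1 dose has been given (aged 1τ).
C_trough = C₀ × r = 6.620 × 0.2733 = 1.809 mg/L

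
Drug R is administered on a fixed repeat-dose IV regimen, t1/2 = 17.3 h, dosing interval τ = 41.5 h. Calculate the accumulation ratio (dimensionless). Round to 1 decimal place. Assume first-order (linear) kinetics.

k = ln2 / t½ = 0.693147 / 17.3 = 0.04007 h⁻¹
e^(−kτ) = e^(−0.04007 × 41.5) = 0.1896
Accumulation ratio R = 1 / (1 − e^(−kτ)) = 1 / (1 − 0.1896) = 1.234

1.2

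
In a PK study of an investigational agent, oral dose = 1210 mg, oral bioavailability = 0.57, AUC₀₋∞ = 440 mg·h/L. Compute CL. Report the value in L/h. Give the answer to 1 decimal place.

1.6 L/h

CL = F·Dose / AUC = 0.57 × 1210 / 440 = 1.568 L/h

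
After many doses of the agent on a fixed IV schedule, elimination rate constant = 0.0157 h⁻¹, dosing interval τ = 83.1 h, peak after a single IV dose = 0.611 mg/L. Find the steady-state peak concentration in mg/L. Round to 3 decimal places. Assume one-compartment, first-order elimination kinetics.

0.838 mg/L

e^(−kτ) = e^(−0.01570 × 83.1) = 0.2713
Accumulation ratio R = 1 / (1 − e^(−kτ)) = 1 / (1 − 0.2713) = 1.372
Steady-state peak = C₀ × R = 0.611 × 1.372 = 0.8383 mg/L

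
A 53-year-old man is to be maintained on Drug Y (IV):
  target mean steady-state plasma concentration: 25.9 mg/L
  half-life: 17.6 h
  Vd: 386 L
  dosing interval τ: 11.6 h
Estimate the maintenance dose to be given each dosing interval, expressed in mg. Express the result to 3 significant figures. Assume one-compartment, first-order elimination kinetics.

4570 mg

k = ln2 / t½ = 0.693147 / 17.6 = 0.03938 h⁻¹
CL = k × Vd = 0.03938 × 386 = 15.20 L/h
At steady state, Dose/τ = Css × CL.
Dose = Css × CL × τ = 25.9 × 15.20 × 11.6 = 4567 mg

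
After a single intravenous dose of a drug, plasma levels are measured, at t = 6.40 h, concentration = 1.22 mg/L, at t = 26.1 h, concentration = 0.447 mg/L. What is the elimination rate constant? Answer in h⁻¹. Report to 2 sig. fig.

0.051 h⁻¹

k = ln(C₁/C₂) / (t₂ − t₁) = ln(1.22/0.447) / (26.1 − 6.40)
  = 1.004 / 19.70 = 0.05096 h⁻¹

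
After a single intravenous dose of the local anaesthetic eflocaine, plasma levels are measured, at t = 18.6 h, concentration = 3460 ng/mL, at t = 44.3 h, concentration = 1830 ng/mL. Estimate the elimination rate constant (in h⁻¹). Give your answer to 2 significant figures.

k = ln(C₁/C₂) / (t₂ − t₁) = ln(3460/1830) / (44.3 − 18.6)
  = 0.6370 / 25.70 = 0.02479 h⁻¹

0.025 h⁻¹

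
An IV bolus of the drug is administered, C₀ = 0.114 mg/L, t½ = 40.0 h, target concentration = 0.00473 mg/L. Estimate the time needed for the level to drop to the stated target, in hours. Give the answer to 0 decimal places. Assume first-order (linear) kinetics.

184 h

k = ln2 / t½ = 0.693147 / 40.0 = 0.01733 h⁻¹
t = ln(C₀ / C) / k = ln(0.1140 / 0.00473) / 0.01733
  = ln(24.10) / 0.01733 = 3.182 / 0.01733 = 183.6 h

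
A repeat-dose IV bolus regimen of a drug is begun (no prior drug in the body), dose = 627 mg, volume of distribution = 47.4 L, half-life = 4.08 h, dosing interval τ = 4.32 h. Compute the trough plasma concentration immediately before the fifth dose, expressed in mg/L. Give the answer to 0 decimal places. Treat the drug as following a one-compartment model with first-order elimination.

12 mg/L

C₀ per dose = Dose / Vd = 627 / 47.4 = 13.23 mg/L
k = ln2 / t½ = 0.693147 / 4.08 = 0.1699 h⁻¹
Fraction remaining after one interval: r = e^(−kτ) = e^(−0.1699 × 4.32) = 0.4800
Before dose 5, 4 doses have been given (aged 1τ, 2τ, 3τ, 4τ).
C_trough = C₀ × (r + r² + … + r^4) = C₀ × r(1−r^4)/(1−r)
        = 13.23 × 0.4800 × (1 − 0.05308) / (1 − 0.4800) = 11.56 mg/L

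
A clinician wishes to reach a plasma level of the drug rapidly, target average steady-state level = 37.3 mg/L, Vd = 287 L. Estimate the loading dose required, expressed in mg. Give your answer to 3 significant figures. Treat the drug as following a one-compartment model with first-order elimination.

10700 mg

LD = Css × Vd = 37.3 × 287 = 10710 mg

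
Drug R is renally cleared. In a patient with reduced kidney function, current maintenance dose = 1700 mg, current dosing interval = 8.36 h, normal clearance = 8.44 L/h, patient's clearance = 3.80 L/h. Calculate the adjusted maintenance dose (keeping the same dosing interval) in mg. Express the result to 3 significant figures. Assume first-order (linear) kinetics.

765 mg

To keep the same average steady-state level, dosing rate must scale with clearance.
CL ratio = 3.80 / 8.44 = 0.4502
New dose (same interval) = 1700 × 0.4502 = 765.3 mg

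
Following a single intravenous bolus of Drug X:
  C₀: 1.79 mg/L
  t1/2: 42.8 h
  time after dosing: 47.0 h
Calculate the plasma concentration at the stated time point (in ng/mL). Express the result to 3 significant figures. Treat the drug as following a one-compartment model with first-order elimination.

k = ln2 / t½ = 0.693147 / 42.8 = 0.01620 h⁻¹
C = C₀ · e^(−k·t) = 1.790 × e^(−0.01620 × 47.0)
  = 1.790 × 0.4670 = 0.8359 mg/L
Convert: 0.8359 mg/L × 1000 = 835.9 ng/mL

836 ng/mL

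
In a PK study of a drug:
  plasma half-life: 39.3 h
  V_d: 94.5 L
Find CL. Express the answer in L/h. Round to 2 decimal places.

k = ln2 / t½ = 0.693147 / 39.3 = 0.01764 h⁻¹
CL = k × Vd = 0.01764 × 94.5 = 1.667 L/h

1.67 L/h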